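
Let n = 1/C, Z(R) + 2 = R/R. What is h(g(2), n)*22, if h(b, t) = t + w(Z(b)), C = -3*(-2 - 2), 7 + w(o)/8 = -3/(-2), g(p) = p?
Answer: -5797/6 ≈ -966.17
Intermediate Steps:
Z(R) = -1 (Z(R) = -2 + R/R = -2 + 1 = -1)
w(o) = -44 (w(o) = -56 + 8*(-3/(-2)) = -56 + 8*(-3*(-1/2)) = -56 + 8*(3/2) = -56 + 12 = -44)
C = 12 (C = -3*(-4) = 12)
n = 1/12 ≈ 0.083333
h(b, t) = -44 + t (h(b, t) = t - 44 = -44 + t)
h(g(2), n)*22 = (-44 + 1/12)*22 = -527/12*22 = -5797/6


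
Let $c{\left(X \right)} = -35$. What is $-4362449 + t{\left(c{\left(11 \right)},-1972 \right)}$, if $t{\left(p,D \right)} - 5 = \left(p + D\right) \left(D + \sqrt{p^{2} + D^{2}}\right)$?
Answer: $-404640 - 2007 \sqrt{3890009} \approx -4.3631 \cdot 10^{6}$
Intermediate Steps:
$t{\left(p,D \right)} = 5 + \left(D + p\right) \left(D + \sqrt{D^{2} + p^{2}}\right)$ ($t{\left(p,D \right)} = 5 + \left(p + D\right) \left(D + \sqrt{p^{2} + D^{2}}\right) = 5 + \left(D + p\right) \left(D + \sqrt{D^{2} + p^{2}}\right)$)
$-4362449 + t{\left(c{\left(11 \right)},-1972 \right)} = -4362449 - \left(-69025 - 3888784 + 2007 \sqrt{\left(-1972\right)^{2} + \left(-35\right)^{2}}\right) = -4362449 + \left(5 + 3888784 + 69020 - 1972 \sqrt{3888784 + 1225} - 35 \sqrt{3888784 + 1225}\right) = -4362449 + \left(5 + 3888784 + 69020 - 1972 \sqrt{3890009} - 35 \sqrt{3890009}\right) = -4362449 + \left(3957809 - 2007 \sqrt{3890009}\right) = -404640 - 2007 \sqrt{3890009}$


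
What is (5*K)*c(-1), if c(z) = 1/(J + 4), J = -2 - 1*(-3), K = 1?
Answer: 1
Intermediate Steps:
J = 1 (J = -2 + 3 = 1)
c(z) = ⅕ (c(z) = 1/(1 + 4) = 1/5 = ⅕)
(5*K)*c(-1) = (5*1)*(⅕) = 5*(⅕) = 1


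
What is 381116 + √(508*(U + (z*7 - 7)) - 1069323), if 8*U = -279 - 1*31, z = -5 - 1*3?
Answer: 381116 + 2*I*√280253 ≈ 3.8112e+5 + 1058.8*I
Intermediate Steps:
z = -8 (z = -5 - 3 = -8)
U = -155/4 (U = (-279 - 1*31)/8 = (-279 - 31)/8 = (⅛)*(-310) = -155/4 ≈ -38.750)
381116 + √(508*(U + (z*7 - 7)) - 1069323) = 381116 + √(508*(-155/4 + (-8*7 - 7)) - 1069323) = 381116 + √(508*(-155/4 + (-56 - 7)) - 1069323) = 381116 + √(508*(-155/4 - 63) - 1069323) = 381116 + √(508*(-407/4) - 1069323) = 381116 + √(-51689 - 1069323) = 381116 + √(-1121012) = 381116 + 2*I*√280253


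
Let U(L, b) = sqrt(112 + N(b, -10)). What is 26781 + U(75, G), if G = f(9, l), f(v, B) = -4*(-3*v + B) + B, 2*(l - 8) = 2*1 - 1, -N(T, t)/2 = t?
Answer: 26781 + 2*sqrt(33) ≈ 26793.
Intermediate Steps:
N(T, t) = -2*t
l = 17/2 (l = 8 + (2*1 - 1)/2 = 8 + (2 - 1)/2 = 8 + (1/2)*1 = 8 + 1/2 = 17/2 ≈ 8.5000)
f(v, B) = -3*B + 12*v (f(v, B) = -4*(B - 3*v) + B = (-4*B + 12*v) + B = -3*B + 12*v)
G = 165/2 (G = -3*17/2 + 12*9 = -51/2 + 108 = 165/2 ≈ 82.500)
U(L, b) = 2*sqrt(33) (U(L, b) = sqrt(112 - 2*(-10)) = sqrt(112 + 20) = sqrt(132) = 2*sqrt(33))
26781 + U(75, G) = 26781 + 2*sqrt(33)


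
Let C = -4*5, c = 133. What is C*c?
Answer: -2660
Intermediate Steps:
C = -20
C*c = -20*133 = -2660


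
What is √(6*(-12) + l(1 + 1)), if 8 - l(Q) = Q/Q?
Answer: I*√65 ≈ 8.0623*I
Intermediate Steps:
l(Q) = 7 (l(Q) = 8 - Q/Q = 8 - 1*1 = 8 - 1 = 7)
√(6*(-12) + l(1 + 1)) = √(6*(-12) + 7) = √(-72 + 7) = √(-65) = I*√65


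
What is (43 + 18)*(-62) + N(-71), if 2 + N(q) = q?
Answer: -3855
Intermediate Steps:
N(q) = -2 + q
(43 + 18)*(-62) + N(-71) = (43 + 18)*(-62) + (-2 - 71) = 61*(-62) - 73 = -3782 - 73 = -3855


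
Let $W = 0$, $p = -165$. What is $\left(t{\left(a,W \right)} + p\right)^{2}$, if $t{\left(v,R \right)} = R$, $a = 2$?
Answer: $27225$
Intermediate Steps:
$\left(t{\left(a,W \right)} + p\right)^{2} = \left(0 - 165\right)^{2} = \left(-165\right)^{2} = 27225$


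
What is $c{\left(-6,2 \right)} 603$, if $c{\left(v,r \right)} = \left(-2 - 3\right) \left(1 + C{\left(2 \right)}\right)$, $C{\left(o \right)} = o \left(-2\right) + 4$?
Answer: $-3015$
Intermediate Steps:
$C{\left(o \right)} = 4 - 2 o$ ($C{\left(o \right)} = - 2 o + 4 = 4 - 2 o$)
$c{\left(v,r \right)} = -5$ ($c{\left(v,r \right)} = \left(-2 - 3\right) \left(1 + \left(4 - 4\right)\right) = - 5 \left(1 + \left(4 - 4\right)\right) = - 5 \left(1 + 0\right) = \left(-5\right) 1 = -5$)
$c{\left(-6,2 \right)} 603 = \left(-5\right) 603 = -3015$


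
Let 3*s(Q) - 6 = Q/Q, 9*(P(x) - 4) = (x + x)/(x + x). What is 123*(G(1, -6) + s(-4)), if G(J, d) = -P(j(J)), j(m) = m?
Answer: -656/3 ≈ -218.67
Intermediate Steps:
P(x) = 37/9 (P(x) = 4 + ((x + x)/(x + x))/9 = 4 + ((2*x)/((2*x)))/9 = 4 + ((2*x)*(1/(2*x)))/9 = 4 + (⅑)*1 = 4 + ⅑ = 37/9)
s(Q) = 7/3 (s(Q) = 2 + (Q/Q)/3 = 2 + (⅓)*1 = 2 + ⅓ = 7/3)
G(J, d) = -37/9 (G(J, d) = -1*37/9 = -37/9)
123*(G(1, -6) + s(-4)) = 123*(-37/9 + 7/3) = 123*(-16/9) = -656/3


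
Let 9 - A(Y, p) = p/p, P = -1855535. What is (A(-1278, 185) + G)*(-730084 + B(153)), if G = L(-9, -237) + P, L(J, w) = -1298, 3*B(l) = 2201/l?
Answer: 36601991624875/27 ≈ 1.3556e+12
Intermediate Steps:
B(l) = 2201/(3*l) (B(l) = (2201/l)/3 = 2201/(3*l))
A(Y, p) = 8 (A(Y, p) = 9 - p/p = 9 - 1*1 = 9 - 1 = 8)
G = -1856833 (G = -1298 - 1855535 = -1856833)
(A(-1278, 185) + G)*(-730084 + B(153)) = (8 - 1856833)*(-730084 + (2201/3)/153) = -1856825*(-730084 + (2201/3)*(1/153)) = -1856825*(-730084 + 2201/459) = -1856825*(-335106355/459) = 36601991624875/27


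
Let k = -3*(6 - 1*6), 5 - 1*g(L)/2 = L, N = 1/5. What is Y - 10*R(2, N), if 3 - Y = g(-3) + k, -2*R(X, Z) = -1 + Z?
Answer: -17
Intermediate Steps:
N = ⅕ ≈ 0.20000
g(L) = 10 - 2*L
R(X, Z) = ½ - Z/2 (R(X, Z) = -(-1 + Z)/2 = ½ - Z/2)
k = 0 (k = -3*(6 - 6) = -3*0 = 0)
Y = -13 (Y = 3 - ((10 - 2*(-3)) + 0) = 3 - ((10 + 6) + 0) = 3 - (16 + 0) = 3 - 1*16 = 3 - 16 = -13)
Y - 10*R(2, N) = -13 - 10*(½ - ½*⅕) = -13 - 10*(½ - ⅒) = -13 - 10*⅖ = -13 - 4 = -17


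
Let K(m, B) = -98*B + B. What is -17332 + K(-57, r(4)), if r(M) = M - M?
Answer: -17332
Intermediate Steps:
r(M) = 0
K(m, B) = -97*B
-17332 + K(-57, r(4)) = -17332 - 97*0 = -17332 + 0 = -17332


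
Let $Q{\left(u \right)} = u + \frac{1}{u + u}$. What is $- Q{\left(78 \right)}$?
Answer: $- \frac{12169}{156} \approx -78.006$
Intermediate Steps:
$Q{\left(u \right)} = u + \frac{1}{2 u}$
$- Q{\left(78 \right)} = - (78 + \frac{1}{2 \cdot 78}) = - (78 + \frac{1}{2} \cdot \frac{1}{78}) = - (78 + \frac{1}{156}) = \left(-1\right) \frac{12169}{156} = - \frac{12169}{156}$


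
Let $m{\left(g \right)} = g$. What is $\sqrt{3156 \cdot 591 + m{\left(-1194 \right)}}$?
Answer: $\sqrt{1864002} \approx 1365.3$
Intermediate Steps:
$\sqrt{3156 \cdot 591 + m{\left(-1194 \right)}} = \sqrt{3156 \cdot 591 - 1194} = \sqrt{1865196 - 1194} = \sqrt{1864002}$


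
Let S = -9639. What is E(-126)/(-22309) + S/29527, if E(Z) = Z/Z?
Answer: -215065978/658717843 ≈ -0.32649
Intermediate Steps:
E(Z) = 1
E(-126)/(-22309) + S/29527 = 1/(-22309) - 9639/29527 = 1*(-1/22309) - 9639*1/29527 = -1/22309 - 9639/29527 = -215065978/658717843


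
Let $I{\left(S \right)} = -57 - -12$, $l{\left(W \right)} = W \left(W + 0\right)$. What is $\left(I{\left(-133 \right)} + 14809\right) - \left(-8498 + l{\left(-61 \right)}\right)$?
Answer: $19541$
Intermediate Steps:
$l{\left(W \right)} = W^{2}$ ($l{\left(W \right)} = W W = W^{2}$)
$I{\left(S \right)} = -45$ ($I{\left(S \right)} = -57 + 12 = -45$)
$\left(I{\left(-133 \right)} + 14809\right) - \left(-8498 + l{\left(-61 \right)}\right) = \left(-45 + 14809\right) + \left(8498 - \left(-61\right)^{2}\right) = 14764 + \left(8498 - 3721\right) = 14764 + 4777 = 19541$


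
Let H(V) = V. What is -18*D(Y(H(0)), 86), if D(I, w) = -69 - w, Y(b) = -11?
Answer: 2790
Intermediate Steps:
-18*D(Y(H(0)), 86) = -18*(-69 - 1*86) = -18*(-69 - 86) = -18*(-155) = 2790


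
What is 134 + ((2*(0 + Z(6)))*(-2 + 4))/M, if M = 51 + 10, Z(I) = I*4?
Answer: 8270/61 ≈ 135.57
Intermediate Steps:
Z(I) = 4*I
M = 61
134 + ((2*(0 + Z(6)))*(-2 + 4))/M = 134 + ((2*(0 + 4*6))*(-2 + 4))/61 = 134 + ((2*(0 + 24))*2)/61 = 134 + ((2*24)*2)/61 = 134 + (48*2)/61 = 134 + (1/61)*96 = 134 + 96/61 = 8270/61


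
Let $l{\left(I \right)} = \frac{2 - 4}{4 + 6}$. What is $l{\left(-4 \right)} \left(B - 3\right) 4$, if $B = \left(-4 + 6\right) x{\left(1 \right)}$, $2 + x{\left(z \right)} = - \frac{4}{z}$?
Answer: $12$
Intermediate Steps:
$x{\left(z \right)} = -2 - \frac{4}{z}$
$l{\left(I \right)} = - \frac{1}{5}$ ($l{\left(I \right)} = - \frac{2}{10} = \left(-2\right) \frac{1}{10} = - \frac{1}{5}$)
$B = -12$ ($B = \left(-4 + 6\right) \left(-2 - \frac{4}{1}\right) = 2 \left(-2 - 4\right) = 2 \left(-6\right) = -12$)
$l{\left(-4 \right)} \left(B - 3\right) 4 = - \frac{-12 - 3}{5} \cdot 4 = \left(- \frac{1}{5}\right) \left(-15\right) 4 = 3 \cdot 4 = 12$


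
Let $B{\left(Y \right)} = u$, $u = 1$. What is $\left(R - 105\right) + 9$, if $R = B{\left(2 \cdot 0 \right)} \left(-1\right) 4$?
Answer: $-100$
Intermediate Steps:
$B{\left(Y \right)} = 1$
$R = -4$ ($R = 1 \left(-1\right) 4 = \left(-1\right) 4 = -4$)
$\left(R - 105\right) + 9 = \left(-4 - 105\right) + 9 = -109 + 9 = -100$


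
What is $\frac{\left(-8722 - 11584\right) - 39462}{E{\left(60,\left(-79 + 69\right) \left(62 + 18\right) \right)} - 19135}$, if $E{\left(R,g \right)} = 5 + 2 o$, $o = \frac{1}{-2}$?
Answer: $\frac{59768}{19131} \approx 3.1241$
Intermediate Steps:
$o = - \frac{1}{2} \approx -0.5$
$E{\left(R,g \right)} = 4$ ($E{\left(R,g \right)} = 5 + 2 \left(- \frac{1}{2}\right) = 5 - 1 = 4$)
$\frac{\left(-8722 - 11584\right) - 39462}{E{\left(60,\left(-79 + 69\right) \left(62 + 18\right) \right)} - 19135} = \frac{\left(-8722 - 11584\right) - 39462}{4 - 19135} = \frac{-20306 - 39462}{-19131} = \left(-59768\right) \left(- \frac{1}{19131}\right) = \frac{59768}{19131}$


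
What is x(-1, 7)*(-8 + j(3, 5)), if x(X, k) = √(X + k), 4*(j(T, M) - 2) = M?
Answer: -19*√6/4 ≈ -11.635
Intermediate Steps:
j(T, M) = 2 + M/4
x(-1, 7)*(-8 + j(3, 5)) = √(-1 + 7)*(-8 + (2 + (¼)*5)) = √6*(-8 + (2 + 5/4)) = √6*(-8 + 13/4) = √6*(-19/4) = -19*√6/4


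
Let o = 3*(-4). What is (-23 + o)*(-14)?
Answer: 490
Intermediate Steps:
o = -12
(-23 + o)*(-14) = (-23 - 12)*(-14) = -35*(-14) = 490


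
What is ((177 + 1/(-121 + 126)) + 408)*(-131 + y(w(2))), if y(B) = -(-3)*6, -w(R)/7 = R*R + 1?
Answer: -330638/5 ≈ -66128.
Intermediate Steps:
w(R) = -7 - 7*R**2 (w(R) = -7*(R*R + 1) = -7*(R**2 + 1) = -7*(1 + R**2) = -7 - 7*R**2)
y(B) = 18 (y(B) = -1*(-18) = 18)
((177 + 1/(-121 + 126)) + 408)*(-131 + y(w(2))) = ((177 + 1/(-121 + 126)) + 408)*(-131 + 18) = ((177 + 1/5) + 408)*(-113) = (886/5 + 408)*(-113) = (2926/5)*(-113) = -330638/5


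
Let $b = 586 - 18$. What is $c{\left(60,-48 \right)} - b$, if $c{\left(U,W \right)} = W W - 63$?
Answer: $1673$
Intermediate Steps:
$b = 568$
$c{\left(U,W \right)} = -63 + W^{2}$ ($c{\left(U,W \right)} = W^{2} - 63 = -63 + W^{2}$)
$c{\left(60,-48 \right)} - b = \left(-63 + \left(-48\right)^{2}\right) - 568 = \left(-63 + 2304\right) - 568 = 2241 - 568 = 1673$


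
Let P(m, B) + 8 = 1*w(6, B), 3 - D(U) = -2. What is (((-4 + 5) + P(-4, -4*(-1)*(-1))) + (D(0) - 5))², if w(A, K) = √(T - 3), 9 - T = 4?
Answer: (7 - √2)² ≈ 31.201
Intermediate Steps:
T = 5 (T = 9 - 1*4 = 9 - 4 = 5)
D(U) = 5 (D(U) = 3 - 1*(-2) = 3 + 2 = 5)
w(A, K) = √2 (w(A, K) = √(5 - 3) = √2)
P(m, B) = -8 + √2 (P(m, B) = -8 + 1*√2 = -8 + √2)
(((-4 + 5) + P(-4, -4*(-1)*(-1))) + (D(0) - 5))² = (((-4 + 5) + (-8 + √2)) + (5 - 5))² = ((1 + (-8 + √2)) + 0)² = ((-7 + √2) + 0)² = (-7 + √2)²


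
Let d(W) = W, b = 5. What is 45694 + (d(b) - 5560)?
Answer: 40139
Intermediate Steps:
45694 + (d(b) - 5560) = 45694 + (5 - 5560) = 45694 - 5555 = 40139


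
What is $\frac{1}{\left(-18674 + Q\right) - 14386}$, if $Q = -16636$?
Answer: $- \frac{1}{49696} \approx -2.0122 \cdot 10^{-5}$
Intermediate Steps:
$\frac{1}{\left(-18674 + Q\right) - 14386} = \frac{1}{\left(-18674 - 16636\right) - 14386} = \frac{1}{-35310 - 14386} = \frac{1}{-49696} = - \frac{1}{49696}$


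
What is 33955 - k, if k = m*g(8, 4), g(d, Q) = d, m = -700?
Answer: 39555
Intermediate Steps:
k = -5600 (k = -700*8 = -5600)
33955 - k = 33955 - 1*(-5600) = 33955 + 5600 = 39555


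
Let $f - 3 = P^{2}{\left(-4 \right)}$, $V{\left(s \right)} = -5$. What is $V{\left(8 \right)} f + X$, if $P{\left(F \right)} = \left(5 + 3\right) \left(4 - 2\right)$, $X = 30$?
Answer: $-1265$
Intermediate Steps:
$P{\left(F \right)} = 16$ ($P{\left(F \right)} = 8 \cdot 2 = 16$)
$f = 259$ ($f = 3 + 16^{2} = 3 + 256 = 259$)
$V{\left(8 \right)} f + X = \left(-5\right) 259 + 30 = -1295 + 30 = -1265$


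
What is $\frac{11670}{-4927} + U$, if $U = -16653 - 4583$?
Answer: $- \frac{104641442}{4927} \approx -21238.0$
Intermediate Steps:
$U = -21236$ ($U = -16653 - 4583 = -21236$)
$\frac{11670}{-4927} + U = \frac{11670}{-4927} - 21236 = 11670 \left(- \frac{1}{4927}\right) - 21236 = - \frac{11670}{4927} - 21236 = - \frac{104641442}{4927}$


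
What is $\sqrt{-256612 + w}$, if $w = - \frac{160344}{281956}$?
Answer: $\frac{i \sqrt{1275030644460106}}{70489} \approx 506.57 i$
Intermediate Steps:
$w = - \frac{40086}{70489}$ ($w = \left(-160344\right) \frac{1}{281956} = - \frac{40086}{70489} \approx -0.56868$)
$\sqrt{-256612 + w} = \sqrt{-256612 - \frac{40086}{70489}} = \sqrt{- \frac{18088363354}{70489}} = \frac{i \sqrt{1275030644460106}}{70489}$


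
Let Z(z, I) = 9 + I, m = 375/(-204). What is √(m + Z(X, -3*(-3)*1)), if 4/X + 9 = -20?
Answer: √18683/34 ≈ 4.0202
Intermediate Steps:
X = -4/29 (X = 4/(-9 - 20) = 4/(-29) = 4*(-1/29) = -4/29 ≈ -0.13793)
m = -125/68 (m = 375*(-1/204) = -125/68 ≈ -1.8382)
√(m + Z(X, -3*(-3)*1)) = √(-125/68 + (9 - 3*(-3)*1)) = √(-125/68 + (9 + 9*1)) = √(-125/68 + (9 + 9)) = √(-125/68 + 18) = √(1099/68) = √18683/34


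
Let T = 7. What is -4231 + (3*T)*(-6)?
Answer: -4357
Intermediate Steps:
-4231 + (3*T)*(-6) = -4231 + (3*7)*(-6) = -4231 + 21*(-6) = -4231 - 126 = -4357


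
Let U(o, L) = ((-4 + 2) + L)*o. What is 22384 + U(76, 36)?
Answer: 24968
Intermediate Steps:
U(o, L) = o*(-2 + L) (U(o, L) = (-2 + L)*o = o*(-2 + L))
22384 + U(76, 36) = 22384 + 76*(-2 + 36) = 22384 + 76*34 = 22384 + 2584 = 24968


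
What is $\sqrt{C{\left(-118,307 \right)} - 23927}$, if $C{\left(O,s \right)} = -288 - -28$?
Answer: $19 i \sqrt{67} \approx 155.52 i$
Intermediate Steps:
$C{\left(O,s \right)} = -260$ ($C{\left(O,s \right)} = -288 + 28 = -260$)
$\sqrt{C{\left(-118,307 \right)} - 23927} = \sqrt{-260 - 23927} = \sqrt{-24187} = 19 i \sqrt{67}$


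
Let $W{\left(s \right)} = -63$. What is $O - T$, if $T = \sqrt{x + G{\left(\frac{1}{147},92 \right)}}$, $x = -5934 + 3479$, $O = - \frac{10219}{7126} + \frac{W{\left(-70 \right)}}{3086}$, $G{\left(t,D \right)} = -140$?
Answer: $- \frac{7996193}{5497709} - i \sqrt{2595} \approx -1.4545 - 50.941 i$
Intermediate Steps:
$O = - \frac{7996193}{5497709}$ ($O = - \frac{10219}{7126} - \frac{63}{3086} = - \frac{7996193}{5497709} \approx -1.4545$)
$x = -2455$
$T = i \sqrt{2595}$ ($T = \sqrt{-2455 - 140} = \sqrt{-2595} = i \sqrt{2595} \approx 50.941 i$)
$O - T = - \frac{7996193}{5497709} - i \sqrt{2595}$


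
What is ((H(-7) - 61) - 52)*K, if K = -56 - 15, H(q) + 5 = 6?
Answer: 7952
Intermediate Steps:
H(q) = 1 (H(q) = -5 + 6 = 1)
K = -71
((H(-7) - 61) - 52)*K = ((1 - 61) - 52)*(-71) = (-60 - 52)*(-71) = -112*(-71) = 7952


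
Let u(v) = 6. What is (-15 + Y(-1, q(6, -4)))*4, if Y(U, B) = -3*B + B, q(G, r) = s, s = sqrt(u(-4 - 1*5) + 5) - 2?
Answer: -44 - 8*sqrt(11) ≈ -70.533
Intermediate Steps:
s = -2 + sqrt(11) (s = sqrt(6 + 5) - 2 = sqrt(11) - 2 = -2 + sqrt(11) ≈ 1.3166)
q(G, r) = -2 + sqrt(11)
Y(U, B) = -2*B
(-15 + Y(-1, q(6, -4)))*4 = (-15 - 2*(-2 + sqrt(11)))*4 = (-15 + (4 - 2*sqrt(11)))*4 = (-11 - 2*sqrt(11))*4 = -44 - 8*sqrt(11)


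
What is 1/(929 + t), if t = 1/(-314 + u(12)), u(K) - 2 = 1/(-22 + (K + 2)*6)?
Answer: 19343/17969585 ≈ 0.0010764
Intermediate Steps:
u(K) = 2 + 1/(-10 + 6*K) (u(K) = 2 + 1/(-22 + (K + 2)*6) = 2 + 1/(-22 + (2 + K)*6) = 2 + 1/(-22 + (12 + 6*K)) = 2 + 1/(-10 + 6*K))
t = -62/19343 (t = 1/(-314 + (-19 + 12*12)/(2*(-5 + 3*12))) = 1/(-314 + (-19 + 144)/(2*(-5 + 36))) = 1/(-314 + (½)*125/31) = 1/(-314 + (½)*(1/31)*125) = 1/(-314 + 125/62) = 1/(-19343/62) = -62/19343 ≈ -0.0032053)
1/(929 + t) = 1/(929 - 62/19343) = 1/(17969585/19343) = 19343/17969585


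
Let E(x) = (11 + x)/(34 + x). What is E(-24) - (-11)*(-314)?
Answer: -34553/10 ≈ -3455.3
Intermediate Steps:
E(x) = (11 + x)/(34 + x)
E(-24) - (-11)*(-314) = (11 - 24)/(34 - 24) - (-11)*(-314) = -13/10 - 1*3454 = (1/10)*(-13) - 3454 = -13/10 - 3454 = -34553/10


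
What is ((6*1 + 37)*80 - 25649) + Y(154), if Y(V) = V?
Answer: -22055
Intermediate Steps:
((6*1 + 37)*80 - 25649) + Y(154) = ((6*1 + 37)*80 - 25649) + 154 = ((6 + 37)*80 - 25649) + 154 = (43*80 - 25649) + 154 = (3440 - 25649) + 154 = -22209 + 154 = -22055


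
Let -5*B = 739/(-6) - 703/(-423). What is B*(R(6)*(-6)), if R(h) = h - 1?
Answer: -102793/141 ≈ -729.03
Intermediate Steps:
R(h) = -1 + h
B = 102793/4230 (B = -(739/(-6) - 703/(-423))/5 = -(739*(-1/6) - 703*(-1/423))/5 = -(-739/6 + 703/423)/5 = -1/5*(-102793/846) = 102793/4230 ≈ 24.301)
B*(R(6)*(-6)) = 102793*((-1 + 6)*(-6))/4230 = 102793*(5*(-6))/4230 = (102793/4230)*(-30) = -102793/141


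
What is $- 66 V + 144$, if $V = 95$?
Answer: $-6126$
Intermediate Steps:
$- 66 V + 144 = \left(-66\right) 95 + 144 = -6270 + 144 = -6126$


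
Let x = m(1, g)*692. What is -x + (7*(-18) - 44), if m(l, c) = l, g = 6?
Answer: -862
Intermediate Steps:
x = 692 (x = 1*692 = 692)
-x + (7*(-18) - 44) = -1*692 + (7*(-18) - 44) = -692 + (-126 - 44) = -692 - 170 = -862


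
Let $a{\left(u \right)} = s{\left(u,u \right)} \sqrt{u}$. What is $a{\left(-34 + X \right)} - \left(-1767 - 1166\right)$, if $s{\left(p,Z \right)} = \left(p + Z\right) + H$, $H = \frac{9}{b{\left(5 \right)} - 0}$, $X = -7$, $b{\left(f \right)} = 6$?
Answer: $2933 - \frac{161 i \sqrt{41}}{2} \approx 2933.0 - 515.45 i$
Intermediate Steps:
$H = \frac{3}{2}$ ($H = \frac{9}{6 - 0} = \frac{9}{6 + 0} = \frac{9}{6} = 9 \cdot \frac{1}{6} = \frac{3}{2} \approx 1.5$)
$s{\left(p,Z \right)} = \frac{3}{2} + Z + p$ ($s{\left(p,Z \right)} = \left(p + Z\right) + \frac{3}{2} = \left(Z + p\right) + \frac{3}{2} = \frac{3}{2} + Z + p$)
$a{\left(u \right)} = \sqrt{u} \left(\frac{3}{2} + 2 u\right)$ ($a{\left(u \right)} = \left(\frac{3}{2} + u + u\right) \sqrt{u} = \left(\frac{3}{2} + 2 u\right) \sqrt{u} = \sqrt{u} \left(\frac{3}{2} + 2 u\right)$)
$a{\left(-34 + X \right)} - \left(-1767 - 1166\right) = \frac{\sqrt{-34 - 7} \left(3 + 4 \left(-34 - 7\right)\right)}{2} - \left(-1767 - 1166\right) = \frac{\sqrt{-41} \left(3 + 4 \left(-41\right)\right)}{2} - -2933 = \frac{i \sqrt{41} \left(3 - 164\right)}{2} + 2933 = \frac{1}{2} i \sqrt{41} \left(-161\right) + 2933 = - \frac{161 i \sqrt{41}}{2} + 2933 = 2933 - \frac{161 i \sqrt{41}}{2}$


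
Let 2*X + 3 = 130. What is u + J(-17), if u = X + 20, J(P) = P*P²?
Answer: -9659/2 ≈ -4829.5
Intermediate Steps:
X = 127/2 (X = -3/2 + (½)*130 = -3/2 + 65 = 127/2 ≈ 63.500)
J(P) = P³
u = 167/2 (u = 127/2 + 20 = 167/2 ≈ 83.500)
u + J(-17) = 167/2 + (-17)³ = 167/2 - 4913 = -9659/2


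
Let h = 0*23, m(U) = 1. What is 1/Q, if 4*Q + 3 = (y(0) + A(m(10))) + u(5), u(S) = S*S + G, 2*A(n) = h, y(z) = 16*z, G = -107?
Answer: -4/85 ≈ -0.047059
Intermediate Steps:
h = 0
A(n) = 0 (A(n) = (½)*0 = 0)
u(S) = -107 + S² (u(S) = S*S - 107 = S² - 107 = -107 + S²)
Q = -85/4 (Q = -¾ + ((16*0 + 0) + (-107 + 5²))/4 = -¾ + ((0 + 0) + (-107 + 25))/4 = -¾ + (0 - 82)/4 = -¾ + (¼)*(-82) = -¾ - 41/2 = -85/4 ≈ -21.250)
1/Q = 1/(-85/4) = -4/85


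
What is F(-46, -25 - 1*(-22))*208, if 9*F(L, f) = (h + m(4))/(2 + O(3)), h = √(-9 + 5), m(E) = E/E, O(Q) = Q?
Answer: 208/45 + 416*I/45 ≈ 4.6222 + 9.2444*I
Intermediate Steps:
m(E) = 1
h = 2*I (h = √(-4) = 2*I ≈ 2.0*I)
F(L, f) = 1/45 + 2*I/45 (F(L, f) = ((2*I + 1)/(2 + 3))/9 = ((1 + 2*I)/5)/9 = ((1 + 2*I)*(⅕))/9 = (⅕ + 2*I/5)/9 = 1/45 + 2*I/45)
F(-46, -25 - 1*(-22))*208 = (1/45 + 2*I/45)*208 = 208/45 + 416*I/45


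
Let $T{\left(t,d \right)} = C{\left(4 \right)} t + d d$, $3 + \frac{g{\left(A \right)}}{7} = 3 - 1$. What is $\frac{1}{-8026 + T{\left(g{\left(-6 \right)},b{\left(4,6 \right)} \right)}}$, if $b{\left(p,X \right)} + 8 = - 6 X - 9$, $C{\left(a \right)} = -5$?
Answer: $- \frac{1}{5182} \approx -0.00019298$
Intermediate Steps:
$g{\left(A \right)} = -7$ ($g{\left(A \right)} = -21 + 7 \left(3 - 1\right) = -21 + 7 \cdot 2 = -21 + 14 = -7$)
$b{\left(p,X \right)} = -17 - 6 X$ ($b{\left(p,X \right)} = -8 - \left(9 + 6 X\right) = -17 - 6 X$)
$T{\left(t,d \right)} = d^{2} - 5 t$ ($T{\left(t,d \right)} = - 5 t + d d = - 5 t + d^{2} = d^{2} - 5 t$)
$\frac{1}{-8026 + T{\left(g{\left(-6 \right)},b{\left(4,6 \right)} \right)}} = \frac{1}{-8026 - \left(-35 - \left(-17 - 36\right)^{2}\right)} = \frac{1}{-8026 + \left(\left(-17 - 36\right)^{2} + 35\right)} = \frac{1}{-8026 + \left(\left(-53\right)^{2} + 35\right)} = \frac{1}{-8026 + \left(2809 + 35\right)} = \frac{1}{-8026 + 2844} = \frac{1}{-5182} = - \frac{1}{5182}$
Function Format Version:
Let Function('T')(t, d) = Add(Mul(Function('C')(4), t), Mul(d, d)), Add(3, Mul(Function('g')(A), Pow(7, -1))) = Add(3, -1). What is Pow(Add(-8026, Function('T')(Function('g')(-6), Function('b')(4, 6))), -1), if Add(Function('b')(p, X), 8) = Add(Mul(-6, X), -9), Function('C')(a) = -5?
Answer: Rational(-1, 5182) ≈ -0.00019298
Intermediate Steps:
Function('g')(A) = -7 (Function('g')(A) = Add(-21, Mul(7, Add(3, -1))) = Add(-21, Mul(7, 2)) = Add(-21, 14) = -7)
Function('b')(p, X) = Add(-17, Mul(-6, X)) (Function('b')(p, X) = Add(-8, Add(Mul(-6, X), -9)) = Add(-8, Add(-9, Mul(-6, X))) = Add(-17, Mul(-6, X)))
Function('T')(t, d) = Add(Pow(d, 2), Mul(-5, t)) (Function('T')(t, d) = Add(Mul(-5, t), Mul(d, d)) = Add(Mul(-5, t), Pow(d, 2)) = Add(Pow(d, 2), Mul(-5, t)))
Pow(Add(-8026, Function('T')(Function('g')(-6), Function('b')(4, 6))), -1) = Pow(Add(-8026, Add(Pow(Add(-17, Mul(-6, 6)), 2), Mul(-5, -7))), -1) = Pow(Add(-8026, Add(Pow(Add(-17, -36), 2), 35)), -1) = Pow(Add(-8026, Add(Pow(-53, 2), 35)), -1) = Pow(Add(-8026, Add(2809, 35)), -1) = Pow(Add(-8026, 2844), -1) = Pow(-5182, -1) = Rational(-1, 5182)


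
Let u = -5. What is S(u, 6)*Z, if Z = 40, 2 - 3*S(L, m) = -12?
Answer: 560/3 ≈ 186.67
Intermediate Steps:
S(L, m) = 14/3 (S(L, m) = 2/3 - 1/3*(-12) = 2/3 + 4 = 14/3)
S(u, 6)*Z = (14/3)*40 = 560/3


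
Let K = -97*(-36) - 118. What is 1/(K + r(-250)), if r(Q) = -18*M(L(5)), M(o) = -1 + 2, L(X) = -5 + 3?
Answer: 1/3356 ≈ 0.00029797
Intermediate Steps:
L(X) = -2
M(o) = 1
r(Q) = -18 (r(Q) = -18*1 = -18)
K = 3374 (K = 3492 - 118 = 3374)
1/(K + r(-250)) = 1/(3374 - 18) = 1/3356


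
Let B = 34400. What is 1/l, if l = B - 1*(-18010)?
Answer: 1/52410 ≈ 1.9080e-5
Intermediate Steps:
l = 52410 (l = 34400 - 1*(-18010) = 34400 + 18010 = 52410)
1/l = 1/52410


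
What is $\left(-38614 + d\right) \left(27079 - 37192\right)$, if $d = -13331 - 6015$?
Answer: $586149480$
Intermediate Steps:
$d = -19346$ ($d = -13331 - 6015 = -19346$)
$\left(-38614 + d\right) \left(27079 - 37192\right) = \left(-38614 - 19346\right) \left(27079 - 37192\right) = \left(-57960\right) \left(-10113\right) = 586149480$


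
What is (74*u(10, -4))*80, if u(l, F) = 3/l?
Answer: 1776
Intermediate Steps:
(74*u(10, -4))*80 = (74*(3/10))*80 = (111/5)*80 = 1776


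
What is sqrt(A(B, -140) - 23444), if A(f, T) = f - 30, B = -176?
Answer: 5*I*sqrt(946) ≈ 153.79*I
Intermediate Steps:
A(f, T) = -30 + f
sqrt(A(B, -140) - 23444) = sqrt((-30 - 176) - 23444) = sqrt(-206 - 23444) = sqrt(-23650) = 5*I*sqrt(946)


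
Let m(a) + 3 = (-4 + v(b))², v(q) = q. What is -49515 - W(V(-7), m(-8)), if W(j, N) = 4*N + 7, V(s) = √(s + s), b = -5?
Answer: -49834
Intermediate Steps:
V(s) = √2*√s (V(s) = √(2*s) = √2*√s)
m(a) = 78 (m(a) = -3 + (-4 - 5)² = -3 + (-9)² = -3 + 81 = 78)
W(j, N) = 7 + 4*N
-49515 - W(V(-7), m(-8)) = -49515 - (7 + 4*78) = -49515 - (7 + 312) = -49515 - 1*319 = -49515 - 319 = -49834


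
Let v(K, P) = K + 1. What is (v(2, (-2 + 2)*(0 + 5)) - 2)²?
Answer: 1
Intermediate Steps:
v(K, P) = 1 + K
(v(2, (-2 + 2)*(0 + 5)) - 2)² = ((1 + 2) - 2)² = (3 - 2)² = 1² = 1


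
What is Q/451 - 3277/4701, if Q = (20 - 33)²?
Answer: -683458/2120151 ≈ -0.32236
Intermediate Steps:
Q = 169 (Q = (-13)² = 169)
Q/451 - 3277/4701 = 169/451 - 3277/4701 = -683458/2120151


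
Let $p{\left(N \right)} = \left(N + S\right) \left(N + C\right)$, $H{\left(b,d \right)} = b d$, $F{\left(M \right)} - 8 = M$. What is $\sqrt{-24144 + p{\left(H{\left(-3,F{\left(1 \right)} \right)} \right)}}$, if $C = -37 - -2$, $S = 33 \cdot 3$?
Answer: $8 i \sqrt{447} \approx 169.14 i$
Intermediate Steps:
$S = 99$
$F{\left(M \right)} = 8 + M$
$C = -35$ ($C = -37 + 2 = -35$)
$p{\left(N \right)} = \left(-35 + N\right) \left(99 + N\right)$ ($p{\left(N \right)} = \left(N + 99\right) \left(N - 35\right) = \left(99 + N\right) \left(-35 + N\right) = \left(-35 + N\right) \left(99 + N\right)$)
$\sqrt{-24144 + p{\left(H{\left(-3,F{\left(1 \right)} \right)} \right)}} = \sqrt{-24144 + \left(-3465 + \left(- 3 \left(8 + 1\right)\right)^{2} + 64 \left(- 3 \left(8 + 1\right)\right)\right)} = \sqrt{-24144 + \left(-3465 + \left(\left(-3\right) 9\right)^{2} + 64 \left(\left(-3\right) 9\right)\right)} = \sqrt{-24144 + \left(-3465 + \left(-27\right)^{2} + 64 \left(-27\right)\right)} = \sqrt{-24144 - 4464} = \sqrt{-28608} = 8 i \sqrt{447}$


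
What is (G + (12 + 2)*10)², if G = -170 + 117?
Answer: 7569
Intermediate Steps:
G = -53
(G + (12 + 2)*10)² = (-53 + (12 + 2)*10)² = (-53 + 14*10)² = (-53 + 140)² = 87² = 7569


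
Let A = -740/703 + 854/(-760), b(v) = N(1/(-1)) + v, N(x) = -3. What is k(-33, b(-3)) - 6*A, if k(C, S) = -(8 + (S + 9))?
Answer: 391/190 ≈ 2.0579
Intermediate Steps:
b(v) = -3 + v
k(C, S) = -17 - S (k(C, S) = -(8 + (9 + S)) = -(17 + S) = -17 - S)
A = -827/380 (A = -740*1/703 + 854*(-1/760) = -20/19 - 427/380 = -827/380 ≈ -2.1763)
k(-33, b(-3)) - 6*A = (-17 - (-3 - 3)) - 6*(-827)/380 = (-17 - 1*(-6)) - 1*(-2481/190) = (-17 + 6) + 2481/190 = -11 + 2481/190 = 391/190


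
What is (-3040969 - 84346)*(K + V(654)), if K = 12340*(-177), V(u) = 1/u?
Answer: 4464367834796485/654 ≈ 6.8262e+12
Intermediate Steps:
K = -2184180
(-3040969 - 84346)*(K + V(654)) = (-3040969 - 84346)*(-2184180 + 1/654) = -3125315*(-2184180 + 1/654) = -3125315*(-1428453719/654) = 4464367834796485/654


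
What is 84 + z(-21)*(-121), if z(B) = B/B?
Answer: -37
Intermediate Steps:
z(B) = 1
84 + z(-21)*(-121) = 84 + 1*(-121) = 84 - 121 = -37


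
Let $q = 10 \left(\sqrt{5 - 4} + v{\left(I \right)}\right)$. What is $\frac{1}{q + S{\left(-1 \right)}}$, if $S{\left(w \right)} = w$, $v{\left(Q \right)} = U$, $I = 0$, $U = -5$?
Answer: $- \frac{1}{41} \approx -0.02439$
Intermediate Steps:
$v{\left(Q \right)} = -5$
$q = -40$ ($q = 10 \left(\sqrt{5 - 4} - 5\right) = 10 \left(\sqrt{1} - 5\right) = 10 \left(1 - 5\right) = 10 \left(-4\right) = -40$)
$\frac{1}{q + S{\left(-1 \right)}} = \frac{1}{-40 - 1} = \frac{1}{-41} = - \frac{1}{41}$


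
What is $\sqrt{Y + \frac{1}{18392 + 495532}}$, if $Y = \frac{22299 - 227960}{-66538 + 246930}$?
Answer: $\frac{i \sqrt{153103916563441994334}}{11588472276} \approx 1.0677 i$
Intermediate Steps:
$Y = - \frac{205661}{180392} \approx -1.1401$
$\sqrt{Y + \frac{1}{18392 + 495532}} = \sqrt{- \frac{205661}{180392} + \frac{1}{18392 + 495532}} = \sqrt{- \frac{205661}{180392} + \frac{1}{513924}} = \sqrt{- \frac{26423485843}{23176944552}} = \frac{i \sqrt{153103916563441994334}}{11588472276}$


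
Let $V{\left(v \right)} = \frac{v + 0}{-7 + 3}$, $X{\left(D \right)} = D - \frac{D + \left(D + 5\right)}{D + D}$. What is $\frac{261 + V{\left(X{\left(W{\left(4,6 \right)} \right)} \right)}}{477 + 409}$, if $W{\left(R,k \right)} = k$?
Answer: $\frac{12473}{42528} \approx 0.29329$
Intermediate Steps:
$X{\left(D \right)} = D - \frac{5 + 2 D}{2 D}$ ($X{\left(D \right)} = D - \frac{D + \left(5 + D\right)}{2 D} = D - \left(5 + 2 D\right) \frac{1}{2 D} = D - \frac{5 + 2 D}{2 D}$)
$V{\left(v \right)} = - \frac{v}{4}$ ($V{\left(v \right)} = \frac{v}{-4} = v \left(- \frac{1}{4}\right) = - \frac{v}{4}$)
$\frac{261 + V{\left(X{\left(W{\left(4,6 \right)} \right)} \right)}}{477 + 409} = \frac{261 - \frac{-1 + 6 - \frac{5}{2 \cdot 6}}{4}}{477 + 409} = \frac{261 - \frac{-1 + 6 - \frac{5}{12}}{4}}{886} = \left(261 - \frac{-1 + 6 - \frac{5}{12}}{4}\right) \frac{1}{886} = \left(261 - \frac{55}{48}\right) \frac{1}{886} = \frac{12473}{48} \cdot \frac{1}{886} = \frac{12473}{42528}$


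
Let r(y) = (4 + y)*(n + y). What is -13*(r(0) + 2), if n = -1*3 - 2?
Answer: 234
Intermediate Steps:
n = -5 (n = -3 - 2 = -5)
r(y) = (-5 + y)*(4 + y) (r(y) = (4 + y)*(-5 + y) = (-5 + y)*(4 + y))
-13*(r(0) + 2) = -13*((-20 + 0² - 1*0) + 2) = -13*((-20 + 0 + 0) + 2) = -13*(-20 + 2) = -13*(-18) = 234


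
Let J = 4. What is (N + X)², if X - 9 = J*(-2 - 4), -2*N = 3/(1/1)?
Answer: 1089/4 ≈ 272.25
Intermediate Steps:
N = -3/2 (N = -3/(2*(1/1)) = -3/(2*1) = -3/2 ≈ -1.5000)
X = -15 (X = 9 + 4*(-2 - 4) = 9 + 4*(-6) = 9 - 24 = -15)
(N + X)² = (-3/2 - 15)² = (-33/2)² = 1089/4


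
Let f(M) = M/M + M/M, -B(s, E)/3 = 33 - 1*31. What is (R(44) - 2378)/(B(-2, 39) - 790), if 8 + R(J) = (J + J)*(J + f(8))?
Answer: -831/398 ≈ -2.0879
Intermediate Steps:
B(s, E) = -6 (B(s, E) = -3*(33 - 1*31) = -3*(33 - 31) = -3*2 = -6)
f(M) = 2 (f(M) = 1 + 1 = 2)
R(J) = -8 + 2*J*(2 + J) (R(J) = -8 + (J + J)*(J + 2) = -8 + (2*J)*(2 + J) = -8 + 2*J*(2 + J))
(R(44) - 2378)/(B(-2, 39) - 790) = ((-8 + 2*44**2 + 4*44) - 2378)/(-6 - 790) = ((-8 + 2*1936 + 176) - 2378)/(-796) = ((-8 + 3872 + 176) - 2378)*(-1/796) = (4040 - 2378)*(-1/796) = 1662*(-1/796) = -831/398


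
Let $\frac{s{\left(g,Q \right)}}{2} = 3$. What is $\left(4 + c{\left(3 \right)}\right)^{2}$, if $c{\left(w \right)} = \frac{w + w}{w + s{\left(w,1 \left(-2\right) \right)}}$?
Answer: $\frac{196}{9} \approx 21.778$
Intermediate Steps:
$s{\left(g,Q \right)} = 6$ ($s{\left(g,Q \right)} = 2 \cdot 3 = 6$)
$c{\left(w \right)} = \frac{2 w}{6 + w}$ ($c{\left(w \right)} = \frac{w + w}{w + 6} = \frac{2 w}{6 + w}$)
$\left(4 + c{\left(3 \right)}\right)^{2} = \left(4 + 2 \cdot 3 \frac{1}{6 + 3}\right)^{2} = \left(4 + 2 \cdot 3 \cdot \frac{1}{9}\right)^{2} = \left(4 + \frac{2}{3}\right)^{2} = \left(\frac{14}{3}\right)^{2} = \frac{196}{9}$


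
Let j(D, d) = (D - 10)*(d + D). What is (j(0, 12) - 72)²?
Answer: 36864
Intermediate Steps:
j(D, d) = (-10 + D)*(D + d)
(j(0, 12) - 72)² = ((0² - 10*0 - 10*12 + 0*12) - 72)² = ((0 + 0 - 120 + 0) - 72)² = (-120 - 72)² = (-192)² = 36864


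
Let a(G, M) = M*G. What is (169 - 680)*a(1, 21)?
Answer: -10731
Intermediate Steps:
a(G, M) = G*M
(169 - 680)*a(1, 21) = (169 - 680)*(1*21) = -511*21 = -10731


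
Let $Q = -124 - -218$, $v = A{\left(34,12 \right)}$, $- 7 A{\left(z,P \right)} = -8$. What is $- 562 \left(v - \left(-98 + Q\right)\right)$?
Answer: $- \frac{20232}{7} \approx -2890.3$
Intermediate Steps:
$A{\left(z,P \right)} = \frac{8}{7}$ ($A{\left(z,P \right)} = \left(- \frac{1}{7}\right) \left(-8\right) = \frac{8}{7}$)
$v = \frac{8}{7} \approx 1.1429$
$Q = 94$ ($Q = -124 + 218 = 94$)
$- 562 \left(v - \left(-98 + Q\right)\right) = - 562 \left(\frac{8}{7} + \left(\left(230 - 132\right) - 94\right)\right) = - 562 \left(\frac{8}{7} + \left(98 - 94\right)\right) = - 562 \left(\frac{8}{7} + 4\right) = \left(-562\right) \frac{36}{7} = - \frac{20232}{7}$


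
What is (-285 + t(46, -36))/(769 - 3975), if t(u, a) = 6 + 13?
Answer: 19/229 ≈ 0.082969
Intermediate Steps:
t(u, a) = 19
(-285 + t(46, -36))/(769 - 3975) = (-285 + 19)/(769 - 3975) = -266/(-3206) = -266*(-1/3206) = 19/229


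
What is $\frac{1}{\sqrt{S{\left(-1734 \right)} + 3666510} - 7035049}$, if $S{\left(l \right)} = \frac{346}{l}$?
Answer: $- \frac{6099387483}{42909486634027670} - \frac{17 \sqrt{9536591991}}{42909486634027670} \approx -1.4218 \cdot 10^{-7}$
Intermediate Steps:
$\frac{1}{\sqrt{S{\left(-1734 \right)} + 3666510} - 7035049} = \frac{1}{\sqrt{\frac{346}{-1734} + 3666510} - 7035049} = \frac{1}{\sqrt{346 \left(- \frac{1}{1734}\right) + 3666510} - 7035049} = \frac{1}{\sqrt{- \frac{173}{867} + 3666510} - 7035049} = \frac{1}{\sqrt{\frac{3178863997}{867}} - 7035049} = \frac{1}{\frac{\sqrt{9536591991}}{51} - 7035049} = \frac{1}{-7035049 + \frac{\sqrt{9536591991}}{51}}$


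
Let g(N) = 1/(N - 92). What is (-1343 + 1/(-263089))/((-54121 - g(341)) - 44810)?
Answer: 21994700868/1620221767495 ≈ 0.013575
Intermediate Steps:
g(N) = 1/(-92 + N)
(-1343 + 1/(-263089))/((-54121 - g(341)) - 44810) = (-1343 + 1/(-263089))/((-54121 - 1/(-92 + 341)) - 44810) = (-1343 - 1/263089)/((-54121 - 1/249) - 44810) = -353328528/(263089*((-54121 - 1*1/249) - 44810)) = -353328528/(263089*((-54121 - 1/249) - 44810)) = -353328528/(263089*(-13476130/249 - 44810)) = -353328528/(263089*(-24633820/249)) = -353328528/263089*(-249/24633820) = 21994700868/1620221767495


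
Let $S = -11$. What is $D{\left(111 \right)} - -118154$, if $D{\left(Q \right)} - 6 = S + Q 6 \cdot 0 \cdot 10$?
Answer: $118149$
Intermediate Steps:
$D{\left(Q \right)} = -5$ ($D{\left(Q \right)} = 6 + \left(-11 + Q 6 \cdot 0 \cdot 10\right) = 6 + \left(-11 + 6 Q 0 \cdot 10\right) = 6 + \left(-11 + 0 \cdot 10\right) = 6 + \left(-11 + 0\right) = 6 - 11 = -5$)
$D{\left(111 \right)} - -118154 = -5 - -118154 = -5 + 118154 = 118149$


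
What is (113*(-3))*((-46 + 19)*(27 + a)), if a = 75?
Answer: 933606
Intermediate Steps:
(113*(-3))*((-46 + 19)*(27 + a)) = (113*(-3))*((-46 + 19)*(27 + 75)) = -(-9153)*102 = -339*(-2754) = 933606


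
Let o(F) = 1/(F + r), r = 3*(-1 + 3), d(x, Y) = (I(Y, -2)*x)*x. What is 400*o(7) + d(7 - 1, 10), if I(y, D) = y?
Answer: 5080/13 ≈ 390.77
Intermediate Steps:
d(x, Y) = Y*x**2 (d(x, Y) = (Y*x)*x = Y*x**2)
r = 6 (r = 3*2 = 6)
o(F) = 1/(6 + F) (o(F) = 1/(F + 6) = 1/(6 + F))
400*o(7) + d(7 - 1, 10) = 400/(6 + 7) + 10*(7 - 1)**2 = 400/13 + 10*6**2 = 400*(1/13) + 10*36 = 400/13 + 360 = 5080/13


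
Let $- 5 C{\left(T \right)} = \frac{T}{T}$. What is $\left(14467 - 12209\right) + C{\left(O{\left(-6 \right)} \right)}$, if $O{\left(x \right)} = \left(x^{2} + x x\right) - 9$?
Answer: $\frac{11289}{5} \approx 2257.8$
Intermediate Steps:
$O{\left(x \right)} = -9 + 2 x^{2}$ ($O{\left(x \right)} = \left(x^{2} + x^{2}\right) - 9 = 2 x^{2} - 9 = -9 + 2 x^{2}$)
$C{\left(T \right)} = - \frac{1}{5}$ ($C{\left(T \right)} = - \frac{T \frac{1}{T}}{5} = \left(- \frac{1}{5}\right) 1 = - \frac{1}{5}$)
$\left(14467 - 12209\right) + C{\left(O{\left(-6 \right)} \right)} = \left(14467 - 12209\right) - \frac{1}{5} = 2258 - \frac{1}{5} = \frac{11289}{5}$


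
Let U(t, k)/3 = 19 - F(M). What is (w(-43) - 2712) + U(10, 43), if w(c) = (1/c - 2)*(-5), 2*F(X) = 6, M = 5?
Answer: -114117/43 ≈ -2653.9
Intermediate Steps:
F(X) = 3 (F(X) = (½)*6 = 3)
U(t, k) = 48 (U(t, k) = 3*(19 - 1*3) = 3*(19 - 3) = 3*16 = 48)
w(c) = 10 - 5/c (w(c) = (-2 + 1/c)*(-5) = 10 - 5/c)
(w(-43) - 2712) + U(10, 43) = ((10 - 5/(-43)) - 2712) + 48 = ((10 - 5*(-1/43)) - 2712) + 48 = ((10 + 5/43) - 2712) + 48 = (435/43 - 2712) + 48 = -116181/43 + 48 = -114117/43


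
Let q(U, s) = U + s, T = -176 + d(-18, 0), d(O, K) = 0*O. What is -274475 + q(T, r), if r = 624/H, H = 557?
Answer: -152979983/557 ≈ -2.7465e+5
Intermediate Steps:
d(O, K) = 0
T = -176 (T = -176 + 0 = -176)
r = 624/557 ≈ 1.1203
-274475 + q(T, r) = -274475 + (-176 + 624/557) = -274475 - 97408/557 = -152979983/557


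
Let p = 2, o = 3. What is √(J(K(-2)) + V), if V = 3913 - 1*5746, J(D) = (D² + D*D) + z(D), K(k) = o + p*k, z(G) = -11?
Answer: I*√1842 ≈ 42.919*I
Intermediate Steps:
K(k) = 3 + 2*k
J(D) = -11 + 2*D² (J(D) = (D² + D*D) - 11 = (D² + D²) - 11 = 2*D² - 11 = -11 + 2*D²)
V = -1833 (V = 3913 - 5746 = -1833)
√(J(K(-2)) + V) = √((-11 + 2*(3 + 2*(-2))²) - 1833) = √((-11 + 2*(3 - 4)²) - 1833) = √((-11 + 2*(-1)²) - 1833) = √((-11 + 2*1) - 1833) = √((-11 + 2) - 1833) = √(-9 - 1833) = √(-1842) = I*√1842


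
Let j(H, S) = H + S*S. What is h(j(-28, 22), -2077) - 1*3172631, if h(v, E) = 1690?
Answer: -3170941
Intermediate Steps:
j(H, S) = H + S**2
h(j(-28, 22), -2077) - 1*3172631 = 1690 - 1*3172631 = 1690 - 3172631 = -3170941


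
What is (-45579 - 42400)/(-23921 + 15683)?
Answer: 87979/8238 ≈ 10.680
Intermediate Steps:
(-45579 - 42400)/(-23921 + 15683) = -87979/(-8238) = -87979*(-1/8238) = 87979/8238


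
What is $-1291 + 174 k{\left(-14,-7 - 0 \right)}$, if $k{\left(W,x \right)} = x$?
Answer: $-2509$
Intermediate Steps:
$-1291 + 174 k{\left(-14,-7 - 0 \right)} = -1291 + 174 \left(-7 - 0\right) = -1291 + 174 \left(-7 + 0\right) = -1291 + 174 \left(-7\right) = -1291 - 1218 = -2509$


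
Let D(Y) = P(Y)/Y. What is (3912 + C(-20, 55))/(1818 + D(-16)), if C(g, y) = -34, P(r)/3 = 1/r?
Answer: 992768/465411 ≈ 2.1331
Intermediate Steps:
P(r) = 3/r (P(r) = 3*(1/r) = 3/r)
D(Y) = 3/Y² (D(Y) = (3/Y)/Y = 3/Y²)
(3912 + C(-20, 55))/(1818 + D(-16)) = (3912 - 34)/(1818 + 3/(-16)²) = 3878/(1818 + 3*(1/256)) = 3878/(1818 + 3/256) = 3878/(465411/256) = 3878*(256/465411) = 992768/465411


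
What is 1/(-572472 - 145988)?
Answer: -1/718460 ≈ -1.3919e-6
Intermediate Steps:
1/(-572472 - 145988) = 1/(-718460) = -1/718460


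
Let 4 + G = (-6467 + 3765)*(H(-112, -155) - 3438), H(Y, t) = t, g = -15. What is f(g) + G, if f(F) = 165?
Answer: 9708447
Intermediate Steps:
G = 9708282 (G = -4 + (-6467 + 3765)*(-155 - 3438) = -4 - 2702*(-3593) = -4 + 9708286 = 9708282)
f(g) + G = 165 + 9708282 = 9708447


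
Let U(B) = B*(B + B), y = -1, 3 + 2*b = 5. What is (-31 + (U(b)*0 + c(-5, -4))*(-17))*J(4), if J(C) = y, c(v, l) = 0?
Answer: 31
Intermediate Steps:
b = 1 (b = -3/2 + (½)*5 = -3/2 + 5/2 = 1)
U(B) = 2*B² (U(B) = B*(2*B) = 2*B²)
J(C) = -1
(-31 + (U(b)*0 + c(-5, -4))*(-17))*J(4) = (-31 + ((2*1²)*0 + 0)*(-17))*(-1) = (-31 + ((2*1)*0 + 0)*(-17))*(-1) = (-31 + (2*0 + 0)*(-17))*(-1) = (-31 + (0 + 0)*(-17))*(-1) = (-31 + 0*(-17))*(-1) = (-31 + 0)*(-1) = -31*(-1) = 31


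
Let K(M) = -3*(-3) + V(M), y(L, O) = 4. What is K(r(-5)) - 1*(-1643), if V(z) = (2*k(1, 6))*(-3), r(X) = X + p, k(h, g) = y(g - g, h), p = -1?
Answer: 1628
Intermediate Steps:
k(h, g) = 4
r(X) = -1 + X (r(X) = X - 1 = -1 + X)
V(z) = -24 (V(z) = (2*4)*(-3) = 8*(-3) = -24)
K(M) = -15 (K(M) = -3*(-3) - 24 = 9 - 24 = -15)
K(r(-5)) - 1*(-1643) = -15 - 1*(-1643) = -15 + 1643 = 1628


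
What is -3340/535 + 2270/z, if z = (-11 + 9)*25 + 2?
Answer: -137477/2568 ≈ -53.535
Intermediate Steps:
z = -48 (z = -2*25 + 2 = -50 + 2 = -48)
-3340/535 + 2270/z = -3340/535 + 2270/(-48) = -3340*1/535 + 2270*(-1/48) = -668/107 - 1135/24 = -137477/2568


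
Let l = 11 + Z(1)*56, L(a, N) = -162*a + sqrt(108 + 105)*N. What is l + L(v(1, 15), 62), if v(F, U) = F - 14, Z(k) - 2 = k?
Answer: 2285 + 62*sqrt(213) ≈ 3189.9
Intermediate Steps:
Z(k) = 2 + k
v(F, U) = -14 + F
L(a, N) = -162*a + N*sqrt(213) (L(a, N) = -162*a + sqrt(213)*N = -162*a + N*sqrt(213))
l = 179 (l = 11 + (2 + 1)*56 = 11 + 3*56 = 11 + 168 = 179)
l + L(v(1, 15), 62) = 179 + (-162*(-14 + 1) + 62*sqrt(213)) = 179 + (-162*(-13) + 62*sqrt(213)) = 179 + (2106 + 62*sqrt(213)) = 2285 + 62*sqrt(213)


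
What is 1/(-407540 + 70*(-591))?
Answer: -1/448910 ≈ -2.2276e-6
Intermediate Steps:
1/(-407540 + 70*(-591)) = 1/(-407540 - 41370) = 1/(-448910) = -1/448910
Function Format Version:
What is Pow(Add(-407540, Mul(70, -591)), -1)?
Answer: Rational(-1, 448910) ≈ -2.2276e-6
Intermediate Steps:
Pow(Add(-407540, Mul(70, -591)), -1) = Pow(Add(-407540, -41370), -1) = Pow(-448910, -1) = Rational(-1, 448910)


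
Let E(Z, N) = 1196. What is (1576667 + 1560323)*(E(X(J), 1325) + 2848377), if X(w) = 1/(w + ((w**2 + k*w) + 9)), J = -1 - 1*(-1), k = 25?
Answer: 8939082005270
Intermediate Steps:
J = 0 (J = -1 + 1 = 0)
X(w) = 1/(9 + w**2 + 26*w) (X(w) = 1/(w + ((w**2 + 25*w) + 9)) = 1/(w + (9 + w**2 + 25*w)) = 1/(9 + w**2 + 26*w))
(1576667 + 1560323)*(E(X(J), 1325) + 2848377) = (1576667 + 1560323)*(1196 + 2848377) = 3136990*2849573 = 8939082005270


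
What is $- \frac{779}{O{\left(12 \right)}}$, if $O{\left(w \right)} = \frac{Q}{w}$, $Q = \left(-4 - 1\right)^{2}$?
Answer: $- \frac{9348}{25} \approx -373.92$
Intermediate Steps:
$Q = 25$ ($Q = \left(-4 - 1\right)^{2} = \left(-5\right)^{2} = 25$)
$O{\left(w \right)} = \frac{25}{w}$
$- \frac{779}{O{\left(12 \right)}} = - \frac{779}{25 \cdot \frac{1}{12}} = - \frac{779}{\frac{25}{12}} = \left(-779\right) \frac{12}{25} = - \frac{9348}{25}$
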